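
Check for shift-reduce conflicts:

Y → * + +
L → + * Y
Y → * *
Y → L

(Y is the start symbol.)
No shift-reduce conflicts

A shift-reduce conflict occurs when an LR(0) state has both:
  - a complete (reduce) item [A → α .] (dot at the end), and
  - a shift item [B → β . c γ] (dot before a terminal).

Augment with Y' → Y and build the canonical LR(0) collection (I0 = CLOSURE({[Y' → . Y]}), then GOTO on every symbol after a dot until no new states appear). It has 10 states:
  I0: { [L → . + * Y], [Y → . * *], [Y → . * + +], [Y → . L], [Y' → . Y] }  — shift
  I1: { [Y → * . *], [Y → * . + +] }  — shift
  I2: { [L → + . * Y] }  — shift
  I3: { [Y → L .] }  — reduce
  I4: { [Y' → Y .] }  — accept
  I5: { [L → + * . Y], [L → . + * Y], [Y → . * *], [Y → . * + +], [Y → . L] }  — shift
  I6: { [L → + * Y .] }  — reduce
  I7: { [Y → * * .] }  — reduce
  I8: { [Y → * + . +] }  — shift
  I9: { [Y → * + + .] }  — reduce

No state contains both a complete item and a shift item.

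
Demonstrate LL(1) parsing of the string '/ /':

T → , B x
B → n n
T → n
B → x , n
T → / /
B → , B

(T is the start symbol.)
LL(1) parsing maintains a stack (initially the start symbol over $) and the input. At each step: if the stack top is a terminal, match it against the current input token; if it is a non-terminal N, replace it with the RHS of M[N, lookahead] (the unique production whose predict set contains the lookahead).

Stack is shown with the top on the left.

Stack  Input  Action
--------------------
T $    / / $  output T → / /
/ / $  / / $  match '/'
/ $    / $    match '/'
$      $      accept

The string is accepted.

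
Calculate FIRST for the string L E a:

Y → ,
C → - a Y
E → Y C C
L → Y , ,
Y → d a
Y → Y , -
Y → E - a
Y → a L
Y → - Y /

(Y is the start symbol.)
FIRST sets of the non-terminals involved (from the grammar, by fixed-point iteration):
  FIRST(L) = { ',', '-', 'a', 'd' }

To compute FIRST(L E a), process the symbols left to right:
Symbol L is a non-terminal. Add FIRST(L) \ {ε} = { ',', '-', 'a', 'd' }
L is not nullable (ε ∉ FIRST(L)), so stop here.
FIRST(L E a) = { ',', '-', 'a', 'd' }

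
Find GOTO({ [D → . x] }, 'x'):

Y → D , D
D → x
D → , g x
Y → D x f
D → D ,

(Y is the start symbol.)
GOTO(I, 'x') = CLOSURE({ [A → αX.β] : [A → α.Xβ] ∈ I, X = 'x' })

Items with dot before 'x', with the dot advanced:
  [D → . x] → [D → x .]
Closure adds nothing (no advanced item has the dot before a non-terminal).

GOTO = { [D → x .] }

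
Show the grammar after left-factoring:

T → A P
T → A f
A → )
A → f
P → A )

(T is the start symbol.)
Left-factoring transforms A → αβ₁ | αβ₂ into A → αA' and A' → β₁ | β₂
(α is the longest common prefix among the alternatives). Repeat until
no nonterminal has two alternatives with a common prefix.

Round 1: T has alternatives sharing prefix 'A'. Introduce T': T → A T'
  Add: T' → P
  Add: T' → f

No remaining common prefixes — done.

Resulting grammar:
T → A T'
T' → P
T' → f
A → )
A → f
P → A )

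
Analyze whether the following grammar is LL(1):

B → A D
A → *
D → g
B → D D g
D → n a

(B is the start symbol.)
Yes, the grammar is LL(1).

A grammar is LL(1) if for each non-terminal N with multiple productions, the predict sets of those productions are pairwise disjoint, where PREDICT(N → α) = (FIRST(α) \ {ε}) ∪ (FOLLOW(N) if α ⇒* ε).

Relevant sets:
  FIRST(A) = { '*' }
  FIRST(D) = { 'g', 'n' }

For B:
  PREDICT(B → A D) = { '*' }
  PREDICT(B → D D g) = { 'g', 'n' }
For D:
  PREDICT(D → g) = { 'g' }
  PREDICT(D → n a) = { 'n' }
A has a single production, so nothing to check there.

All predict sets are disjoint. The grammar IS LL(1).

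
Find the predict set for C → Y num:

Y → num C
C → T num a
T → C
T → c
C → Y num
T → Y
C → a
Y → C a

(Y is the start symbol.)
PREDICT(C → Y num) = (FIRST(RHS) \ {ε}) ∪ (FOLLOW(C) if ε ∈ FIRST(RHS), i.e. RHS ⇒* ε)
FIRST(Y) = { 'a', 'c', 'num' }
FIRST(Y num) = { 'a', 'c', 'num' }
ε ∉ FIRST(Y num), so FOLLOW(C) is not added.
PREDICT(C → Y num) = { 'a', 'c', 'num' }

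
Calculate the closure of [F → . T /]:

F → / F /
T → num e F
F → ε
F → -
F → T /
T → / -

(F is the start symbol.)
Start with: [F → . T /]
  [F → . T /] has the dot before T: add [T → . num e F], [T → . / -]
No further items can be added.

CLOSURE = { [F → . T /], [T → . / -], [T → . num e F] }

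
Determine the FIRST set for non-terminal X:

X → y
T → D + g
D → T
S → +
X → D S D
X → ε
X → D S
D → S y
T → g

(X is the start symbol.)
{ '+', 'g', 'y', ε }

To compute FIRST(X), examine every production with X on the left-hand side, reading each right-hand side left to right until a non-nullable symbol is reached.

FIRST sets of the other non-terminals involved (by the same procedure, iterated to a fixed point):
  FIRST(D) = { '+', 'g' }

From X → y:
  - y is a terminal: add 'y' and stop
From X → D S D:
  - D is a non-terminal: add FIRST(D) \ {ε} = { '+', 'g' }
    D is not nullable, so stop
From X → ε:
  - ε-production, so ε ∈ FIRST(X)
From X → D S:
  - D is a non-terminal: add FIRST(D) \ {ε} = { '+', 'g' }
    D is not nullable, so stop

Collecting: FIRST(X) = { '+', 'g', 'y', ε }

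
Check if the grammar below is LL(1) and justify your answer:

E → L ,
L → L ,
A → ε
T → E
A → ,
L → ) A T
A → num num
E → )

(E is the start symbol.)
No. Predict set conflict for E: { ')' }

A grammar is LL(1) if for each non-terminal N with multiple productions, the predict sets of those productions are pairwise disjoint, where PREDICT(N → α) = (FIRST(α) \ {ε}) ∪ (FOLLOW(N) if α ⇒* ε).

Relevant sets:
  FIRST(L) = { ')' }
  FOLLOW(A) = { ')' }

For E:
  PREDICT(E → L ',') = { ')' }
  PREDICT(E → ')') = { ')' }
For L:
  PREDICT(L → L ',') = { ')' }
  PREDICT(L → ')' A T) = { ')' }
For A:
  PREDICT(A → ε) = { ')' }
  PREDICT(A → ',') = { ',' }
  PREDICT(A → num num) = { 'num' }
T has a single production, so nothing to check there.

Conflict found: Predict set conflict for E: { ')' }
The grammar is NOT LL(1).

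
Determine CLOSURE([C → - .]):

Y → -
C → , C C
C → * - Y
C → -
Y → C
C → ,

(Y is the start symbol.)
Start with: [C → - .]
The dot is at the end, so nothing is added.

CLOSURE = { [C → - .] }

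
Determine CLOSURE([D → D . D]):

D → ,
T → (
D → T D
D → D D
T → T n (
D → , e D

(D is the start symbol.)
Start with: [D → D . D]
  [D → D . D] has the dot before D: add [D → . ,], [D → . T D], [D → . D D], [D → . , e D]
  [D → . T D] has the dot before T: add [T → . (], [T → . T n (]
No further items can be added.

CLOSURE = { [D → . , e D], [D → . ,], [D → . D D], [D → . T D], [D → D . D], [T → . (], [T → . T n (] }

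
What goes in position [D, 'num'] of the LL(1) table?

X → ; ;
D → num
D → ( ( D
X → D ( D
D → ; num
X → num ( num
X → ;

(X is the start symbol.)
D → num

To find M[D, 'num'], we find productions for D where 'num' is in the predict set (PREDICT(N → α) = (FIRST(α) \ {ε}) ∪ (FOLLOW(N) if α ⇒* ε)).

D → num: PREDICT = { 'num' }
  'num' is in predict set, so this production goes in M[D, 'num']
D → ( ( D: PREDICT = { '(' }
D → ; num: PREDICT = { ';' }

M[D, 'num'] = D → num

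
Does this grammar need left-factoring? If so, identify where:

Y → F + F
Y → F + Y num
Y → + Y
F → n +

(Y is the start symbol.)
Left-factoring is needed when two productions for the same non-terminal
share a common prefix on the right-hand side.

Productions for Y:
  Y → F + F
  Y → F + Y num
  Y → + Y

Found common prefix 'F +' in productions for Y

Answer: Yes, Y has productions with common prefix 'F +'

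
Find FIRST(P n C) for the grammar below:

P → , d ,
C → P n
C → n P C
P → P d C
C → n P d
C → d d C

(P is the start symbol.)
FIRST sets of the non-terminals involved (from the grammar, by fixed-point iteration):
  FIRST(P) = { ',' }

To compute FIRST(P n C), process the symbols left to right:
Symbol P is a non-terminal. Add FIRST(P) \ {ε} = { ',' }
P is not nullable (ε ∉ FIRST(P)), so stop here.
FIRST(P n C) = { ',' }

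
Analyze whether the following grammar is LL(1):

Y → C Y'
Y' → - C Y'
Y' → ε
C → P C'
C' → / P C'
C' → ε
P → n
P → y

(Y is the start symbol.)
Relevant sets:
  FOLLOW(Y') = { $ }
  FOLLOW(C') = { $, '-' }

For Y':
  PREDICT(Y' → '-' C Y') = { '-' }
  PREDICT(Y' → ε) = { $ }
For C':
  PREDICT(C' → '/' P C') = { '/' }
  PREDICT(C' → ε) = { $, '-' }
For P:
  PREDICT(P → n) = { 'n' }
  PREDICT(P → y) = { 'y' }
Y, C have a single production, so nothing to check there.

All predict sets are disjoint. The grammar IS LL(1).

Answer: Yes, the grammar is LL(1).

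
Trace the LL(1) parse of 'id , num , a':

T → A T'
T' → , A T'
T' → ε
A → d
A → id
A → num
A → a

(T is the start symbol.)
LL(1) parsing maintains a stack (initially the start symbol over $) and the input. At each step: if the stack top is a terminal, match it against the current input token; if it is a non-terminal N, replace it with the RHS of M[N, lookahead] (the unique production whose predict set contains the lookahead).

Stack is shown with the top on the left.

Stack     Input           Action
--------------------------------
T $       id , num , a $  output T → A T'
A T' $    id , num , a $  output A → id
id T' $   id , num , a $  match 'id'
T' $      , num , a $     output T' → , A T'
, A T' $  , num , a $     match ','
A T' $    num , a $       output A → num
num T' $  num , a $       match 'num'
T' $      , a $           output T' → , A T'
, A T' $  , a $           match ','
A T' $    a $             output A → a
a T' $    a $             match 'a'
T' $      $               output T' → ε
$         $               accept

The string is accepted.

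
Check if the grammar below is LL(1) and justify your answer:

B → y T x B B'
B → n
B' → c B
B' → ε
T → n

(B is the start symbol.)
A grammar is LL(1) if for each non-terminal N with multiple productions, the predict sets of those productions are pairwise disjoint, where PREDICT(N → α) = (FIRST(α) \ {ε}) ∪ (FOLLOW(N) if α ⇒* ε).

Relevant sets:
  FOLLOW(B') = { $, 'c' }

For B:
  PREDICT(B → y T x B B') = { 'y' }
  PREDICT(B → n) = { 'n' }
For B':
  PREDICT(B' → c B) = { 'c' }
  PREDICT(B' → ε) = { $, 'c' }
T has a single production, so nothing to check there.

Conflict found: Predict set conflict for B': { 'c' }
The grammar is NOT LL(1).

Answer: No. Predict set conflict for B': { 'c' }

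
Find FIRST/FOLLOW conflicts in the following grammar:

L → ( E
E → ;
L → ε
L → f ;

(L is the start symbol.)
A FIRST/FOLLOW conflict occurs when a non-terminal N has a nullable alternative N → β (β ⇒* ε) and another alternative N → α with FIRST(α) ∩ FOLLOW(N) ≠ ∅: on such a lookahead the parser cannot decide between expanding α and letting N vanish via β.

Nullable non-terminals: L.

L: nullable alternative(s) L → ε; FOLLOW(L) = { $ }
  L → ( E: FIRST \ {ε} = { '(' } — disjoint from FOLLOW(L)
  L → ε: FIRST \ {ε} = { } — this is the only nullable alternative, skip
  L → f ;: FIRST \ {ε} = { 'f' } — disjoint from FOLLOW(L)

E has no nullable alternative, so no FIRST/FOLLOW check is needed there.

No FIRST/FOLLOW conflicts found.

Answer: No FIRST/FOLLOW conflicts.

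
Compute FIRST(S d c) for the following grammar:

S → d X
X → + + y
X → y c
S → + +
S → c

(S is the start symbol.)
{ '+', 'c', 'd' }

FIRST sets of the non-terminals involved (from the grammar, by fixed-point iteration):
  FIRST(S) = { '+', 'c', 'd' }

To compute FIRST(S d c), process the symbols left to right:
Symbol S is a non-terminal. Add FIRST(S) \ {ε} = { '+', 'c', 'd' }
S is not nullable (ε ∉ FIRST(S)), so stop here.
FIRST(S d c) = { '+', 'c', 'd' }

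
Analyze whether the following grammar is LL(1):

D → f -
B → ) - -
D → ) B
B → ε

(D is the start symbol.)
Yes, the grammar is LL(1).

Relevant sets:
  FOLLOW(B) = { $ }

For D:
  PREDICT(D → f '-') = { 'f' }
  PREDICT(D → ')' B) = { ')' }
For B:
  PREDICT(B → ')' '-' '-') = { ')' }
  PREDICT(B → ε) = { $ }

All predict sets are disjoint. The grammar IS LL(1).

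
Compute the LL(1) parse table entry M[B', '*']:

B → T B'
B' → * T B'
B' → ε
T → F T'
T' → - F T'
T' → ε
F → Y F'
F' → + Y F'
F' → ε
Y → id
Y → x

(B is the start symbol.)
B' → * T B'

To find M[B', '*'], we find productions for B' where '*' is in the predict set (PREDICT(N → α) = (FIRST(α) \ {ε}) ∪ (FOLLOW(N) if α ⇒* ε)).

Relevant sets:
  FOLLOW(B') = { $ }

B' → * T B': PREDICT = { '*' }
  '*' is in predict set, so this production goes in M[B', '*']
B' → ε: PREDICT = { $ }

M[B', '*'] = B' → * T B'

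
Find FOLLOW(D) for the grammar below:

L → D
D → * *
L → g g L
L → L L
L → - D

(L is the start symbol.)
{ $, '*', '-', 'g' }

To compute FOLLOW(D), find every occurrence of D on a right-hand side N → α D β: add FIRST(β) \ {ε}, and if β is empty or nullable also add FOLLOW(N). Iterate to a fixed point.

In L → D: D is at the end, add FOLLOW(L)
In L → - D: D is at the end, add FOLLOW(L)

The FOLLOW sets referred to above (computed the same way, to a fixed point):
  FOLLOW(L) = { $, '*', '-', 'g' }

Taking the union: FOLLOW(D) = { $, '*', '-', 'g' }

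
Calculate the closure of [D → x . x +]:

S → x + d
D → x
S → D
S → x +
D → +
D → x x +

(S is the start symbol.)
{ [D → x . x +] }

To compute CLOSURE, for each item [A → α.Bβ] where B is a non-terminal, add [B → .γ] for all productions B → γ; repeat for the newly added items until nothing changes.

Start with: [D → x . x +]
The dot precedes the terminal x, so nothing is added.

CLOSURE = { [D → x . x +] }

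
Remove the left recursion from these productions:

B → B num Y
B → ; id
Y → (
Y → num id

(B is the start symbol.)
B is directly left-recursive. The standard transformation for
  A → A α₁ | ... | A α_m | β₁ | ... | β_n
is
  A  → β₁ A' | ... | β_n A'
  A' → α₁ A' | ... | α_m A' | ε

B → ; id becomes B → ; id B'
B → B num Y becomes B' → num Y B'
Add B' → ε

Productions for other non-terminals are unchanged:
  Y → (
  Y → num id

Resulting grammar:
B → ; id B'
B' → num Y B'
B' → ε
Y → (
Y → num id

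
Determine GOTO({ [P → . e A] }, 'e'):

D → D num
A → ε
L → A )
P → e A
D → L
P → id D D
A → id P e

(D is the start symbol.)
GOTO(I, 'e') = CLOSURE({ [A → αX.β] : [A → α.Xβ] ∈ I, X = 'e' })

Items with dot before 'e', with the dot advanced:
  [P → . e A] → [P → e . A]
Closure of the advanced items:
  [P → e . A] has the dot before A: add [A → .], [A → . id P e]

GOTO = { [A → . id P e], [A → .], [P → e . A] }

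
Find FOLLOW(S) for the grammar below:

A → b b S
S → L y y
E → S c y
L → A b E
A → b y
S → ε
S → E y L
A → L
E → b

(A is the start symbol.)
To compute FOLLOW(S), find every occurrence of S on a right-hand side N → α S β: add FIRST(β) \ {ε}, and if β is empty or nullable also add FOLLOW(N). Iterate to a fixed point.

In A → b b S: S is at the end, add FOLLOW(A)
In E → S c y: S is followed by c y, add FIRST(c y) \ {ε} = { 'c' }

The FOLLOW sets referred to above (computed the same way, to a fixed point):
  FOLLOW(A) = { $, 'b' }

Taking the union: FOLLOW(S) = { $, 'b', 'c' }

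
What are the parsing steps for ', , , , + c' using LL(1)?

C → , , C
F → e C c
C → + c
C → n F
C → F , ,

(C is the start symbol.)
LL(1) parsing maintains a stack (initially the start symbol over $) and the input. At each step: if the stack top is a terminal, match it against the current input token; if it is a non-terminal N, replace it with the RHS of M[N, lookahead] (the unique production whose predict set contains the lookahead).

Stack is shown with the top on the left.

Stack    Input          Action
------------------------------
C $      , , , , + c $  output C → , , C
, , C $  , , , , + c $  match ','
, C $    , , , + c $    match ','
C $      , , + c $      output C → , , C
, , C $  , , + c $      match ','
, C $    , + c $        match ','
C $      + c $          output C → + c
+ c $    + c $          match '+'
c $      c $            match 'c'
$        $              accept

The string is accepted.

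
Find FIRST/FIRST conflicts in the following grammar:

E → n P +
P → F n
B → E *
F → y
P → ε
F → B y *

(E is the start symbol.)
No FIRST/FIRST conflicts.

A FIRST/FIRST conflict occurs when two productions N → α and N → β for the same non-terminal have FIRST(α) ∩ FIRST(β) ≠ ∅ (with ε ∈ FIRST of a nullable right-hand side, so two nullable alternatives also conflict).

FIRST sets of the non-terminals at (or reachable through a nullable prefix from) the front of some alternative:
  FIRST(F) = { 'n', 'y' }
  FIRST(B) = { 'n' }

Productions for P:
  P → F n: FIRST = { 'n', 'y' }
  P → ε: FIRST = { ε }
Productions for F:
  F → y: FIRST = { 'y' }
  F → B y *: FIRST = { 'n' }
E, B have only one production, so no FIRST/FIRST conflict is possible there.

All alternatives of each non-terminal have pairwise disjoint FIRST sets.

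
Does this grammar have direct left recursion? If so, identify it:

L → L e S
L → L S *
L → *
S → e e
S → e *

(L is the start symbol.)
Direct left recursion occurs when N → N α for some non-terminal N (the right-hand side begins with the left-hand side itself).

L → L e S: LEFT RECURSIVE (starts with L)
L → L S *: LEFT RECURSIVE (starts with L)
L → *: starts with '*'
S → e e: starts with e
S → e *: starts with e

The grammar has direct left recursion on: L.

Answer: Yes, L is left-recursive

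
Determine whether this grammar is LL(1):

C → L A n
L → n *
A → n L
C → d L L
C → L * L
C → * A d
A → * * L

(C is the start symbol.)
No. Predict set conflict for C: { 'n' }

A grammar is LL(1) if for each non-terminal N with multiple productions, the predict sets of those productions are pairwise disjoint, where PREDICT(N → α) = (FIRST(α) \ {ε}) ∪ (FOLLOW(N) if α ⇒* ε).

Relevant sets:
  FIRST(L) = { 'n' }

For C:
  PREDICT(C → L A n) = { 'n' }
  PREDICT(C → d L L) = { 'd' }
  PREDICT(C → L '*' L) = { 'n' }
  PREDICT(C → '*' A d) = { '*' }
For A:
  PREDICT(A → n L) = { 'n' }
  PREDICT(A → '*' '*' L) = { '*' }
L has a single production, so nothing to check there.

Conflict found: Predict set conflict for C: { 'n' }
The grammar is NOT LL(1).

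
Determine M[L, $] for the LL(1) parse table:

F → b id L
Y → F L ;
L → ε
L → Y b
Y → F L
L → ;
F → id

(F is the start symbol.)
L → ε

To find M[L, $], we find productions for L where $ is in the predict set (PREDICT(N → α) = (FIRST(α) \ {ε}) ∪ (FOLLOW(N) if α ⇒* ε)).

Relevant sets:
  FIRST(Y) = { 'b', 'id' }
  FOLLOW(L) = { $, ';', 'b', 'id' }

L → ε: PREDICT = { $, ';', 'b', 'id' }
  $ is in predict set, so this production goes in M[L, $]
L → Y b: PREDICT = { 'b', 'id' }
L → ;: PREDICT = { ';' }

M[L, $] = L → ε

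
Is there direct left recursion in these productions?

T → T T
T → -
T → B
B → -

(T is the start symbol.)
Direct left recursion occurs when N → N α for some non-terminal N (the right-hand side begins with the left-hand side itself).

T → T T: LEFT RECURSIVE (starts with T)
T → -: starts with '-'
T → B: starts with B
B → -: starts with '-'

The grammar has direct left recursion on: T.

Answer: Yes, T is left-recursive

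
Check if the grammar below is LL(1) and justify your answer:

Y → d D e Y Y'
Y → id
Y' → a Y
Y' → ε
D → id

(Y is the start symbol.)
A grammar is LL(1) if for each non-terminal N with multiple productions, the predict sets of those productions are pairwise disjoint, where PREDICT(N → α) = (FIRST(α) \ {ε}) ∪ (FOLLOW(N) if α ⇒* ε).

Relevant sets:
  FOLLOW(Y') = { $, 'a' }

For Y:
  PREDICT(Y → d D e Y Y') = { 'd' }
  PREDICT(Y → id) = { 'id' }
For Y':
  PREDICT(Y' → a Y) = { 'a' }
  PREDICT(Y' → ε) = { $, 'a' }
D has a single production, so nothing to check there.

Conflict found: Predict set conflict for Y': { 'a' }
The grammar is NOT LL(1).

Answer: No. Predict set conflict for Y': { 'a' }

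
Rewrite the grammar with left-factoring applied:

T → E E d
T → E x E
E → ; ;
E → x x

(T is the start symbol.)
T → E T'
T' → E d
T' → x E
E → ; ;
E → x x

Left-factoring transforms A → αβ₁ | αβ₂ into A → αA' and A' → β₁ | β₂
(α is the longest common prefix among the alternatives). Repeat until
no nonterminal has two alternatives with a common prefix.

Round 1: T has alternatives sharing prefix 'E'. Introduce T': T → E T'
  Add: T' → E d
  Add: T' → x E

No remaining common prefixes — done.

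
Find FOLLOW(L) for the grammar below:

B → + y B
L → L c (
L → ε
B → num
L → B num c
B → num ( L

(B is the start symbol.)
To compute FOLLOW(L), find every occurrence of L on a right-hand side N → α L β: add FIRST(β) \ {ε}, and if β is empty or nullable also add FOLLOW(N). Iterate to a fixed point.

In L → L c (: L is followed by c '(', add FIRST(c '(') \ {ε} = { 'c' }
In B → num ( L: L is at the end, add FOLLOW(B)

The FOLLOW sets referred to above (computed the same way, to a fixed point):
  FOLLOW(B) = { $, 'num' }

Taking the union: FOLLOW(L) = { $, 'c', 'num' }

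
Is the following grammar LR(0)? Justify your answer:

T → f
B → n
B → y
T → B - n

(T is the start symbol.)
Augment with T' → T and build the canonical LR(0) collection (I0 = CLOSURE({[T' → . T]}), then GOTO on every symbol after a dot until no new states appear). It has 8 states:
  I0: { [B → . n], [B → . y], [T → . B - n], [T → . f], [T' → . T] }  — shift
  I1: { [T → B . - n] }  — shift
  I2: { [T' → T .] }  — accept
  I3: { [T → f .] }  — reduce
  I4: { [B → n .] }  — reduce
  I5: { [B → y .] }  — reduce
  I6: { [T → B - . n] }  — shift
  I7: { [T → B - n .] }  — reduce

Every state is either a pure shift/goto state or contains exactly one complete item and nothing to shift — no conflicts. The grammar is LR(0).

Answer: Yes, the grammar is LR(0)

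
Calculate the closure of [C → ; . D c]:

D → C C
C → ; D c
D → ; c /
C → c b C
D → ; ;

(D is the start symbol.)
{ [C → . ; D c], [C → . c b C], [C → ; . D c], [D → . ; ;], [D → . ; c /], [D → . C C] }

To compute CLOSURE, for each item [A → α.Bβ] where B is a non-terminal, add [B → .γ] for all productions B → γ; repeat for the newly added items until nothing changes.

Start with: [C → ; . D c]
  [C → ; . D c] has the dot before D: add [D → . C C], [D → . ; c /], [D → . ; ;]
  [D → . C C] has the dot before C: add [C → . ; D c], [C → . c b C]
No further items can be added.

CLOSURE = { [C → . ; D c], [C → . c b C], [C → ; . D c], [D → . ; ;], [D → . ; c /], [D → . C C] }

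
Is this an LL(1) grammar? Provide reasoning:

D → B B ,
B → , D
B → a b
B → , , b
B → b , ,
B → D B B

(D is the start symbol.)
Relevant sets:
  FIRST(D) = { ',', 'a', 'b' }

For B:
  PREDICT(B → ',' D) = { ',' }
  PREDICT(B → a b) = { 'a' }
  PREDICT(B → ',' ',' b) = { ',' }
  PREDICT(B → b ',' ',') = { 'b' }
  PREDICT(B → D B B) = { ',', 'a', 'b' }
D has a single production, so nothing to check there.

Conflict found: Predict set conflict for B: { ',' }
The grammar is NOT LL(1).

Answer: No. Predict set conflict for B: { ',' }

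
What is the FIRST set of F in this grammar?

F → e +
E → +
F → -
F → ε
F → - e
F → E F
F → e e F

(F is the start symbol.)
{ '+', '-', 'e', ε }

To compute FIRST(F), examine every production with F on the left-hand side, reading each right-hand side left to right until a non-nullable symbol is reached.

FIRST sets of the other non-terminals involved (by the same procedure, iterated to a fixed point):
  FIRST(E) = { '+' }

From F → e +:
  - e is a terminal: add 'e' and stop
From F → -:
  - '-' is a terminal: add '-' and stop
From F → ε:
  - ε-production, so ε ∈ FIRST(F)
From F → - e:
  - '-' is a terminal: add '-' and stop
From F → E F:
  - E is a non-terminal: add FIRST(E) \ {ε} = { '+' }
    E is not nullable, so stop
From F → e e F:
  - e is a terminal: add 'e' and stop

Collecting: FIRST(F) = { '+', '-', 'e', ε }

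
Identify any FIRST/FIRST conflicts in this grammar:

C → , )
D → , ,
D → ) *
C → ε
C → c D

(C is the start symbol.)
Productions for C:
  C → , ): FIRST = { ',' }
  C → ε: FIRST = { ε }
  C → c D: FIRST = { 'c' }
Productions for D:
  D → , ,: FIRST = { ',' }
  D → ) *: FIRST = { ')' }

All alternatives of each non-terminal have pairwise disjoint FIRST sets.

Answer: No FIRST/FIRST conflicts.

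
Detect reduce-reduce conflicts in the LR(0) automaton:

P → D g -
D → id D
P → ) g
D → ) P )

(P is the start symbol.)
No reduce-reduce conflicts

A reduce-reduce conflict occurs when an LR(0) state has two complete items [A → α .] and [B → β .] — both call for a reduction, and with no lookahead the parser cannot choose between them.

Augment with P' → P and build the canonical LR(0) collection (I0 = CLOSURE({[P' → . P]}), then GOTO on every symbol after a dot until no new states appear). It has 12 states:
  I0: { [D → . ) P )], [D → . id D], [P → . ) g], [P → . D g -], [P' → . P] }  — shift
  I1: { [D → ) . P )], [D → . ) P )], [D → . id D], [P → ) . g], [P → . ) g], [P → . D g -] }  — shift
  I2: { [P → D . g -] }  — shift
  I3: { [P' → P .] }  — accept
  I4: { [D → . ) P )], [D → . id D], [D → id . D] }  — shift
  I5: { [D → ) . P )], [D → . ) P )], [D → . id D], [P → . ) g], [P → . D g -] }  — shift
  I6: { [D → id D .] }  — reduce
  I7: { [D → ) P . )] }  — shift
  I8: { [D → ) P ) .] }  — reduce
  I9: { [P → D g . -] }  — shift
  I10: { [P → D g - .] }  — reduce
  I11: { [P → ) g .] }  — reduce

No state contains more than one complete item.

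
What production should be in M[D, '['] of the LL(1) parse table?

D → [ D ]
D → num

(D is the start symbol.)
D → [ D ]

To find M[D, '['], we find productions for D where '[' is in the predict set (PREDICT(N → α) = (FIRST(α) \ {ε}) ∪ (FOLLOW(N) if α ⇒* ε)).

D → [ D ]: PREDICT = { '[' }
  '[' is in predict set, so this production goes in M[D, '[']
D → num: PREDICT = { 'num' }

M[D, '['] = D → [ D ]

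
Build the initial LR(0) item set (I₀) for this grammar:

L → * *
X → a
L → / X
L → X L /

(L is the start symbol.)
{ [L → . * *], [L → . / X], [L → . X L /], [L' → . L], [X → . a] }

First, augment the grammar with L' → L
I₀ = CLOSURE({ [L' → . L] }):
  [L' → . L] has the dot before L: add [L → . * *], [L → . / X], [L → . X L /]
  [L → . X L /] has the dot before X: add [X → . a]
No further items can be added.

I₀ = { [L → . * *], [L → . / X], [L → . X L /], [L' → . L], [X → . a] }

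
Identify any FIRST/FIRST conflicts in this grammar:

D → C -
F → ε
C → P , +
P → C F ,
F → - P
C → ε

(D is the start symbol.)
No FIRST/FIRST conflicts.

FIRST sets of the non-terminals at (or reachable through a nullable prefix from) the front of some alternative:
  FIRST(P) = { ',', '-' }

Productions for F:
  F → ε: FIRST = { ε }
  F → - P: FIRST = { '-' }
Productions for C:
  C → P , +: FIRST = { ',', '-' }
  C → ε: FIRST = { ε }
D, P have only one production, so no FIRST/FIRST conflict is possible there.

All alternatives of each non-terminal have pairwise disjoint FIRST sets.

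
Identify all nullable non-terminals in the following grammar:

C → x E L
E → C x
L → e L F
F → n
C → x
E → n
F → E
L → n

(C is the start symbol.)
None

A non-terminal is nullable if it can derive ε (the empty string): either it has an ε-production, or it has a production whose right-hand side consists entirely of nullable non-terminals.

There are no ε-productions, so no non-terminal can derive ε.
No non-terminals are nullable.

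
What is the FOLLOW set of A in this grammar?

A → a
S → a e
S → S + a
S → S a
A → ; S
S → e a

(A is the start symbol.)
{ $ }

To compute FOLLOW(A), find every occurrence of A on a right-hand side N → α A β: add FIRST(β) \ {ε}, and if β is empty or nullable also add FOLLOW(N). Iterate to a fixed point.

A is the start symbol, so $ ∈ FOLLOW(A).
A does not occur on any right-hand side.

Taking the union: FOLLOW(A) = { $ }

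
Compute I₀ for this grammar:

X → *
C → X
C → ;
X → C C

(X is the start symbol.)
{ [C → . ;], [C → . X], [X → . *], [X → . C C], [X' → . X] }

First, augment the grammar with X' → X
I₀ = CLOSURE({ [X' → . X] }):
  [X' → . X] has the dot before X: add [X → . *], [X → . C C]
  [X → . C C] has the dot before C: add [C → . X], [C → . ;]
No further items can be added.

I₀ = { [C → . ;], [C → . X], [X → . *], [X → . C C], [X' → . X] }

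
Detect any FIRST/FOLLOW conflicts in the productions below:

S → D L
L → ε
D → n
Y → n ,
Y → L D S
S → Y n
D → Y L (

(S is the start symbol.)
A FIRST/FOLLOW conflict occurs when a non-terminal N has a nullable alternative N → β (β ⇒* ε) and another alternative N → α with FIRST(α) ∩ FOLLOW(N) ≠ ∅: on such a lookahead the parser cannot decide between expanding α and letting N vanish via β.

Nullable non-terminals: L.
L has a nullable alternative but only one production, so nothing to check.

D, S, Y have no nullable alternative, so no FIRST/FOLLOW check is needed there.

No FIRST/FOLLOW conflicts found.

Answer: No FIRST/FOLLOW conflicts.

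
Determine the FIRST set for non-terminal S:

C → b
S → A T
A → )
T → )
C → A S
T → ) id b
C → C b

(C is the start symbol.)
{ ')' }

FIRST sets of the other non-terminals involved (by the same procedure, iterated to a fixed point):
  FIRST(A) = { ')' }

From S → A T:
  - A is a non-terminal: add FIRST(A) \ {ε} = { ')' }
    A is not nullable, so stop

Collecting: FIRST(S) = { ')' }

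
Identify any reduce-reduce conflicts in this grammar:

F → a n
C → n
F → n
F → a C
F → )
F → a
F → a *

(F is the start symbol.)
A reduce-reduce conflict occurs when an LR(0) state has two complete items [A → α .] and [B → β .] — both call for a reduction, and with no lookahead the parser cannot choose between them.

Augment with F' → F and build the canonical LR(0) collection (I0 = CLOSURE({[F' → . F]}), then GOTO on every symbol after a dot until no new states appear). It has 8 states:
  I0: { [F → . )], [F → . a *], [F → . a C], [F → . a n], [F → . a], [F → . n], [F' → . F] }  — shift
  I1: { [F → ) .] }  — reduce
  I2: { [F' → F .] }  — accept
  I3: { [C → . n], [F → a . *], [F → a . C], [F → a . n], [F → a .] }  — shift, reduce
  I4: { [F → n .] }  — reduce
  I5: { [F → a * .] }  — reduce
  I6: { [F → a C .] }  — reduce
  I7: { [C → n .], [F → a n .] }  — 2 reduces

I7 contains complete items [C → n .], [F → a n .] — reduce-reduce conflict.

Answer: Yes — I7: [C → n .] vs [F → a n .]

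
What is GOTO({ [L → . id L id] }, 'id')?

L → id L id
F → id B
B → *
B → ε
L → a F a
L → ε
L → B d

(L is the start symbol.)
{ [B → . *], [B → .], [L → . B d], [L → . a F a], [L → . id L id], [L → .], [L → id . L id] }

GOTO(I, 'id') = CLOSURE({ [A → αX.β] : [A → α.Xβ] ∈ I, X = 'id' })

Items with dot before 'id', with the dot advanced:
  [L → . id L id] → [L → id . L id]
Closure of the advanced items:
  [L → id . L id] has the dot before L: add [L → . id L id], [L → . a F a], [L → .], [L → . B d]
  [L → . B d] has the dot before B: add [B → . *], [B → .]

GOTO = { [B → . *], [B → .], [L → . B d], [L → . a F a], [L → . id L id], [L → .], [L → id . L id] }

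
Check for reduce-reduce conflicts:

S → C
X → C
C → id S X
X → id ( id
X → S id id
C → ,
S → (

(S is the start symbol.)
Yes — I7: [S → C .] vs [X → C .]

Augment with S' → S and build the canonical LR(0) collection (I0 = CLOSURE({[S' → . S]}), then GOTO on every symbol after a dot until no new states appear). It has 15 states:
  I0: { [C → . ,], [C → . id S X], [S → . (], [S → . C], [S' → . S] }  — shift
  I1: { [S → ( .] }  — reduce
  I2: { [C → , .] }  — reduce
  I3: { [S → C .] }  — reduce
  I4: { [S' → S .] }  — accept
  I5: { [C → . ,], [C → . id S X], [C → id . S X], [S → . (], [S → . C] }  — shift
  I6: { [C → . ,], [C → . id S X], [C → id S . X], [S → . (], [S → . C], [X → . C], [X → . S id id], [X → . id ( id] }  — shift
  I7: { [S → C .], [X → C .] }  — 2 reduces
  I8: { [X → S . id id] }  — shift
  I9: { [C → id S X .] }  — reduce
  I10: { [C → . ,], [C → . id S X], [C → id . S X], [S → . (], [S → . C], [X → id . ( id] }  — shift
  I11: { [S → ( .], [X → id ( . id] }  — shift, reduce
  I12: { [X → id ( id .] }  — reduce
  I13: { [X → S id . id] }  — shift
  I14: { [X → S id id .] }  — reduce

I7 contains complete items [S → C .], [X → C .] — reduce-reduce conflict.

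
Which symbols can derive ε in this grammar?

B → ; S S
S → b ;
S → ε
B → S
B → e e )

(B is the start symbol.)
{ 'B', 'S' }

A non-terminal is nullable if it can derive ε (the empty string): either it has an ε-production, or it has a production whose right-hand side consists entirely of nullable non-terminals.

ε-productions: S → ε
So S is immediately nullable.
B → S: every symbol on the right is nullable, so B is nullable too.
Every non-terminal is now nullable.
Nullable = { 'B', 'S' }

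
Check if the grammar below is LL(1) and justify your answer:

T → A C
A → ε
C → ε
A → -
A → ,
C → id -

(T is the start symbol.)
A grammar is LL(1) if for each non-terminal N with multiple productions, the predict sets of those productions are pairwise disjoint, where PREDICT(N → α) = (FIRST(α) \ {ε}) ∪ (FOLLOW(N) if α ⇒* ε).

Relevant sets:
  FOLLOW(A) = { $, 'id' }
  FOLLOW(C) = { $ }

For A:
  PREDICT(A → ε) = { $, 'id' }
  PREDICT(A → '-') = { '-' }
  PREDICT(A → ',') = { ',' }
For C:
  PREDICT(C → ε) = { $ }
  PREDICT(C → id '-') = { 'id' }
T has a single production, so nothing to check there.

All predict sets are disjoint. The grammar IS LL(1).

Answer: Yes, the grammar is LL(1).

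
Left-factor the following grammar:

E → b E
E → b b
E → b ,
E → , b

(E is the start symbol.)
Left-factoring transforms A → αβ₁ | αβ₂ into A → αA' and A' → β₁ | β₂
(α is the longest common prefix among the alternatives). Repeat until
no nonterminal has two alternatives with a common prefix.

Round 1: E has alternatives sharing prefix 'b'. Introduce E': E → b E'
  Add: E' → E
  Add: E' → b
  Add: E' → ,

No remaining common prefixes — done.

Resulting grammar:
E → b E'
E' → E
E' → b
E' → ,
E → , b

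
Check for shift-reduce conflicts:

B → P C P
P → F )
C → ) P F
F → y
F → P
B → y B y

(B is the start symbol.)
Yes — I3: [F → P .] vs [C → . ) P F]; I4: [F → y .] vs [B → . y B y]; I11: [F → P .] vs [F → . y]; I12: [C → ) P F .] vs [P → F . )]

Augment with B' → B and build the canonical LR(0) collection (I0 = CLOSURE({[B' → . B]}), then GOTO on every symbol after a dot until no new states appear). It has 15 states:
  I0: { [B → . P C P], [B → . y B y], [B' → . B], [F → . P], [F → . y], [P → . F )] }  — shift
  I1: { [B' → B .] }  — accept
  I2: { [P → F . )] }  — shift
  I3: { [B → P . C P], [C → . ) P F], [F → P .] }  — shift, reduce
  I4: { [B → . P C P], [B → . y B y], [B → y . B y], [F → . P], [F → . y], [F → y .], [P → . F )] }  — shift, reduce
  I5: { [B → y B . y] }  — shift
  I6: { [B → y B y .] }  — reduce
  I7: { [C → ) . P F], [F → . P], [F → . y], [P → . F )] }  — shift
  I8: { [B → P C . P], [F → . P], [F → . y], [P → . F )] }  — shift
  I9: { [B → P C P .], [F → P .] }  — 2 reduces
  I10: { [F → y .] }  — reduce
  I11: { [C → ) P . F], [F → . P], [F → . y], [F → P .], [P → . F )] }  — shift, reduce
  I12: { [C → ) P F .], [P → F . )] }  — shift, reduce
  I13: { [F → P .] }  — reduce
  I14: { [P → F ) .] }  — reduce

I3 contains reduce item [F → P .] and shift item [C → . ) P F] — shift-reduce conflict.
I4 contains reduce item [F → y .] and shift items [B → . y B y], [F → . y] — shift-reduce conflict.
I11 contains reduce item [F → P .] and shift item [F → . y] — shift-reduce conflict.
I12 contains reduce item [C → ) P F .] and shift item [P → F . )] — shift-reduce conflict.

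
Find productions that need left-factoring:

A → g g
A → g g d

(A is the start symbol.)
Left-factoring is needed when two productions for the same non-terminal
share a common prefix on the right-hand side.

Productions for A:
  A → g g
  A → g g d

Found common prefix 'g g' in productions for A

Answer: Yes, A has productions with common prefix 'g g'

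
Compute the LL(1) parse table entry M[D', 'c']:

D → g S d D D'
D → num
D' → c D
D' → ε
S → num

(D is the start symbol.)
To find M[D', 'c'], we find productions for D' where 'c' is in the predict set (PREDICT(N → α) = (FIRST(α) \ {ε}) ∪ (FOLLOW(N) if α ⇒* ε)).

Relevant sets:
  FOLLOW(D') = { $, 'c' }

D' → c D: PREDICT = { 'c' }
  'c' is in predict set, so this production goes in M[D', 'c']
D' → ε: PREDICT = { $, 'c' }
  'c' is in predict set, so this production goes in M[D', 'c']

M[D', 'c'] = D' → c D, D' → ε  (a multiply-defined cell — the grammar is not LL(1))

Answer: D' → c D, D' → ε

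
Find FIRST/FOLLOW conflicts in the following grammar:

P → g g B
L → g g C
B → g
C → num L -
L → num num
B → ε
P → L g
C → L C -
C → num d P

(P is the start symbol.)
A FIRST/FOLLOW conflict occurs when a non-terminal N has a nullable alternative N → β (β ⇒* ε) and another alternative N → α with FIRST(α) ∩ FOLLOW(N) ≠ ∅: on such a lookahead the parser cannot decide between expanding α and letting N vanish via β.

Nullable non-terminals: B.

B: nullable alternative(s) B → ε; FOLLOW(B) = { $, '-', 'g', 'num' }
  B → g: FIRST \ {ε} = { 'g' } — overlaps FOLLOW(B) on { 'g' }: CONFLICT
  B → ε: FIRST \ {ε} = { } — this is the only nullable alternative, skip

C, L, P have no nullable alternative, so no FIRST/FOLLOW check is needed there.

So the grammar has 1 FIRST/FOLLOW conflict (marked CONFLICT above).

Answer: Yes. B → g with FOLLOW(B) on { 'g' }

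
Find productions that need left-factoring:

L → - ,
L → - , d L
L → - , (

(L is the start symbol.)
Yes, L has productions with common prefix '- ,'

Left-factoring is needed when two productions for the same non-terminal
share a common prefix on the right-hand side.

Productions for L:
  L → - ,
  L → - , d L
  L → - , (

Found common prefix '- ,' in productions for L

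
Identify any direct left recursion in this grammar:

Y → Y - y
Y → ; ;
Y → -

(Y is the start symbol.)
Yes, Y is left-recursive

Y → Y - y: LEFT RECURSIVE (starts with Y)
Y → ; ;: starts with ';'
Y → -: starts with '-'

The grammar has direct left recursion on: Y.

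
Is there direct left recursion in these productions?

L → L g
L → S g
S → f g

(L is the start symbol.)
Direct left recursion occurs when N → N α for some non-terminal N (the right-hand side begins with the left-hand side itself).

L → L g: LEFT RECURSIVE (starts with L)
L → S g: starts with S
S → f g: starts with f

The grammar has direct left recursion on: L.

Answer: Yes, L is left-recursive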